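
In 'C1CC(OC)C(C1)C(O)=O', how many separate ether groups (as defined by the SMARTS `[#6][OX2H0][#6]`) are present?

[#6][OX2H0][#6] is the SMARTS for an ether: an aliphatic oxygen bridging two carbons with no H on the oxygen.
Exactly one fragment in the molecule meets all constraints, giving 1 match.

1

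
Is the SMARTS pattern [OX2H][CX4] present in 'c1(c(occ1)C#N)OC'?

No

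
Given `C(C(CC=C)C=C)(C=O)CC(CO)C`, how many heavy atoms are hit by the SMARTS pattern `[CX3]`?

5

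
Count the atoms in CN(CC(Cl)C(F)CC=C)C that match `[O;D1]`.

0

Check the 11 heavy atoms by environment: 3× C (D2) → no; 2× C (D3) → no; 1× N (D3) → no; 3× C (D1) → no; 1× F (D1) → no; 1× Cl (D1) → no.
No environment satisfies the query, so 0 matching atoms.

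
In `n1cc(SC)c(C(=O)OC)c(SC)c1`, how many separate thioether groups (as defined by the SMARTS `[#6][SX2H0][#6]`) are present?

2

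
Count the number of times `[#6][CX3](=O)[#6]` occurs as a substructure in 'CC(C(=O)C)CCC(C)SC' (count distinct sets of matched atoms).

1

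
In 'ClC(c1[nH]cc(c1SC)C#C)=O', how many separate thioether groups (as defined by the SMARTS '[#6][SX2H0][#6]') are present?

1

[#6][SX2H0][#6] is the SMARTS for a thioether: an aliphatic sulfur bridging two carbons with no H on the sulfur.
Exactly one fragment in the molecule meets all constraints, giving 1 match.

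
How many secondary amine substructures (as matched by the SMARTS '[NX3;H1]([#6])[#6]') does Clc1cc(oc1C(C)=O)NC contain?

[NX3;H1]([#6])[#6] is the SMARTS for a secondary amine: a trivalent nitrogen with one H, bonded to two carbons.
Exactly one fragment in the molecule meets all constraints, giving 1 match.

1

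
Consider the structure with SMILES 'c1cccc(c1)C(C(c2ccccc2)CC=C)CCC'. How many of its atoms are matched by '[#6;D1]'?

2

The query [#6;D1] means: carbon bonded to exactly one heavy atom.
Check the 20 heavy atoms by environment: 2× C (D1) → match; 4× C (D2) → no; 2× C (D3) → no; 2× c (aromatic, D3) → no; 10× c (aromatic, D2) → no.
That gives 2 matching atoms.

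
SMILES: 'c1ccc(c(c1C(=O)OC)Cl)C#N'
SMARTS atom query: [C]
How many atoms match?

Check the 13 heavy atoms by environment: 6× c (aromatic) → no; 3× C → match; 1× N → no; 1× Cl → no; 2× O → no.
That gives 3 matching atoms.

3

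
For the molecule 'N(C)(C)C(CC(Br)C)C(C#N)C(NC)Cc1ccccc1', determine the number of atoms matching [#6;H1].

9

Check the 21 heavy atoms by environment: 4× C (H3) → no; 4× C (H1) → match; 2× C (H2) → no; 1× C (H0) → no; 2× N (H0) → no; 1× Br (H0) → no; 1× c (aromatic, H0) → no; 5× c (aromatic, H1) → match; 1× N (H1) → no.
Summing the matching environments: 4 + 5 = 9 matching atoms.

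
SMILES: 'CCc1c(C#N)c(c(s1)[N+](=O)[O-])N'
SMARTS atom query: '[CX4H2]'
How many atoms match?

1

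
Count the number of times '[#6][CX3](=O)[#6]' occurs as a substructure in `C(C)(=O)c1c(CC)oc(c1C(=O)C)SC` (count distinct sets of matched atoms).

2

[#6][CX3](=O)[#6] is the SMARTS for a ketone: a carbonyl carbon (no H) flanked by two carbons.
The molecule carries 2 separate instances of an acetyl/ketone group (-C(=O)CH3) meeting every constraint; each maps to a distinct set of atoms, giving 2 matches.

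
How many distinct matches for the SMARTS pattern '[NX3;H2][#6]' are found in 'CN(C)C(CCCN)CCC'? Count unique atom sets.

[NX3;H2][#6] is the SMARTS for a primary amine: a trivalent nitrogen with two H attached to carbon.
Exactly one fragment in the molecule meets all constraints, giving 1 match.

1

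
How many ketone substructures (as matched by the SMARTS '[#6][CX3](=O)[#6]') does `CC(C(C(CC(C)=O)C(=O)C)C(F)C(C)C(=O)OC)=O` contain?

3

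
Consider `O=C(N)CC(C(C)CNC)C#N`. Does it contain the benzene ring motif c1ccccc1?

No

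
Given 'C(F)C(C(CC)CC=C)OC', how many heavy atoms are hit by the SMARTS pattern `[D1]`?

4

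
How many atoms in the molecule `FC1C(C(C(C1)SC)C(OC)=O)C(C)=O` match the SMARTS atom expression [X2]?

2

The query [X2] means: any atom with exactly two total connections (bonds + H).
Check the 15 heavy atoms by environment: 8× C (X4) → no; 2× C (X3) → no; 2× O (X1) → no; 1× S (X2) → match; 1× O (X2) → match; 1× F (X1) → no.
Summing the matching environments: 1 + 1 = 2 matching atoms.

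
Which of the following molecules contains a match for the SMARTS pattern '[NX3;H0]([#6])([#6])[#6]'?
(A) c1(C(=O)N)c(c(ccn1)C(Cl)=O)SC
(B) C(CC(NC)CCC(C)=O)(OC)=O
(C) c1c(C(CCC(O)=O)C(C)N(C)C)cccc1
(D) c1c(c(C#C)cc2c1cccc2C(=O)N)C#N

[NX3;H0]([#6])([#6])[#6] describes a trivalent nitrogen with no H, bonded to three carbons (a tertiary amine).
(A) has a primary amide (-C(=O)NH2) but the amide nitrogen has H2 and only one carbon neighbour.
(B) has an N-methylamino group (-NHCH3) but the nitrogen still has one H (H1), not H0.
(C) contains a dimethylamino group (-N(CH3)2), which satisfies every atom and bond constraint.
(D) has a primary amide (-C(=O)NH2) but the amide nitrogen has H2 and only one carbon neighbour.
So the answer is (C).

C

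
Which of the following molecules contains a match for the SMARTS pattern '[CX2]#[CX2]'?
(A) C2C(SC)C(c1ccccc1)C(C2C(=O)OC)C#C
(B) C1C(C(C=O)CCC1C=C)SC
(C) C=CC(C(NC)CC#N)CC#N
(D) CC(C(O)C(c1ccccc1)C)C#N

[CX2]#[CX2] describes a carbon-carbon triple bond (an alkyne).
(A) contains an ethynyl group (-C#CH), which satisfies every atom and bond constraint.
(B) has a vinyl group (-CH=CH2) but the C=C is a double bond; both carbons are CX3, not CX2.
(C) has a nitrile (-C#N) but the triple bond is C#N, not C#C.
(D) has a nitrile (-C#N) but the triple bond is C#N, not C#C.
So the answer is (A).

A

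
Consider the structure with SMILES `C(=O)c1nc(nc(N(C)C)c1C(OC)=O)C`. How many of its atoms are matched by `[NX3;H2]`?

0

The query [NX3;H2] means: aliphatic N with 3 total connections, two of them H — an -NH2 nitrogen (amine or amide).
Check the 16 heavy atoms by environment: 2× n (aromatic, H0, X2) → no; 4× c (aromatic, H0, X3) → no; 1× N (H0, X3) → no; 4× C (H3, X4) → no; 1× C (H0, X3) → no; 2× O (H0, X1) → no; 1× O (H0, X2) → no; 1× C (H1, X3) → no.
No environment satisfies the query, so 0 matching atoms.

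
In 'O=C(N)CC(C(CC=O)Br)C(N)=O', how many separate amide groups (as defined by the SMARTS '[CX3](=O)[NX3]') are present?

2

[CX3](=O)[NX3] is the SMARTS for an amide: a carbonyl carbon bonded to a trivalent nitrogen.
The molecule carries 2 separate instances of a primary amide (-C(=O)NH2) meeting every constraint; each maps to a distinct set of atoms, giving 2 matches.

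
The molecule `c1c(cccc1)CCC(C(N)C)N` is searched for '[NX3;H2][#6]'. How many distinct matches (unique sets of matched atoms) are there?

2

[NX3;H2][#6] is the SMARTS for a primary amine: a trivalent nitrogen with two H attached to carbon.
The molecule carries 2 separate instances of a primary amino group (-NH2) meeting every constraint; each maps to a distinct set of atoms, giving 2 matches.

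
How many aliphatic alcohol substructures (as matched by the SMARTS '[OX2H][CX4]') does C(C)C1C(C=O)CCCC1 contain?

0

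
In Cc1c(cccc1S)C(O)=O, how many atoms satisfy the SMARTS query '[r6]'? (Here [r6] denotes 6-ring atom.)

6

Check the 11 heavy atoms by environment: 6× c (aromatic, in 6-ring) → match; 1× S (acyclic) → no; 2× C (acyclic) → no; 2× O (acyclic) → no.
That gives 6 matching atoms.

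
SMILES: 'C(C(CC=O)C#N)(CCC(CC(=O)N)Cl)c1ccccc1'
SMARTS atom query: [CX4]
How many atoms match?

7

The query [CX4] means: C with X4: aliphatic carbon with exactly 4 total connections (bonds + H).
Check the 21 heavy atoms by environment: 7× C (X4) → match; 1× Cl (X1) → no; 6× c (aromatic, X3) → no; 2× C (X3) → no; 2× O (X1) → no; 1× N (X3) → no; 1× C (X2) → no; 1× N (X1) → no.
That gives 7 matching atoms.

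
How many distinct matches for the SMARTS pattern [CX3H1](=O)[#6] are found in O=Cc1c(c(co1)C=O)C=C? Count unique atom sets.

[CX3H1](=O)[#6] is the SMARTS for an aldehyde: an sp2 carbon with one H, double-bonded to O and single-bonded to carbon.
The molecule carries 2 separate instances of an aldehyde (-CHO) meeting every constraint; each maps to a distinct set of atoms, giving 2 matches.

2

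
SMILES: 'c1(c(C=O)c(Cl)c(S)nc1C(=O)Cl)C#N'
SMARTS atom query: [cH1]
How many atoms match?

0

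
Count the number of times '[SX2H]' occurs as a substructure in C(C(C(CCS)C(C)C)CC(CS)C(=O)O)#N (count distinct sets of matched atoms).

2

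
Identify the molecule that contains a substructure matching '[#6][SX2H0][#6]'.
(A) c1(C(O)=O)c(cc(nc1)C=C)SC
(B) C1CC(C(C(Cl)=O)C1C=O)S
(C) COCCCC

[#6][SX2H0][#6] describes an aliphatic sulfur bridging two carbons with no H on the sulfur (a thioether).
(A) contains a methylthio ether (-SCH3), which satisfies every atom and bond constraint.
(B) has a thiol (-SH) but the sulfur has H1, not H0 bridging two carbons.
(C) has a methoxy ether (-OCH3) but the bridging atom is O, not S.
So the answer is (A).

A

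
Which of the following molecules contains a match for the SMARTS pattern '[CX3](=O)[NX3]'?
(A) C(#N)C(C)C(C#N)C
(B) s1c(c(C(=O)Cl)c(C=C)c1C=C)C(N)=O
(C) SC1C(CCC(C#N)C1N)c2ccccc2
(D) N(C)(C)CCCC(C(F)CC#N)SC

B

[CX3](=O)[NX3] describes a carbonyl carbon bonded to a trivalent nitrogen (an amide).
(A) has a nitrile (-C#N) but the nitrile N is NX1 (triple-bonded), not NX3.
(B) contains a primary amide (-C(=O)NH2), which satisfies every atom and bond constraint.
(C) has a primary amino group (-NH2) but the -NH2 is not attached to a carbonyl carbon.
(D) has a nitrile (-C#N) but the nitrile N is NX1 (triple-bonded), not NX3.
So the answer is (B).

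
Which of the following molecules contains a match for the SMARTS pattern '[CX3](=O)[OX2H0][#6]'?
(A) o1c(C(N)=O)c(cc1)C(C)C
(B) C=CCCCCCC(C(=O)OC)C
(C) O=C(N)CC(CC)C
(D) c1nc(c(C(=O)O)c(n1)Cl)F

B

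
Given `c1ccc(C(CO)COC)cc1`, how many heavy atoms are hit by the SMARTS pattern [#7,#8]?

Check the 12 heavy atoms by environment: 4× C → no; 6× c (aromatic) → no; 2× O → match.
That gives 2 matching atoms.

2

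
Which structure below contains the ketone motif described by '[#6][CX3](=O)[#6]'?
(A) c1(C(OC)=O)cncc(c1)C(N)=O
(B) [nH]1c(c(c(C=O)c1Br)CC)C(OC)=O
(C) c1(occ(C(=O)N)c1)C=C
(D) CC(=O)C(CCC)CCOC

[#6][CX3](=O)[#6] describes a carbonyl carbon (no H) flanked by two carbons (a ketone).
(A) has a methyl-ester group (-C(=O)OCH3) but one neighbour of the carbonyl carbon is O, not C.
(B) has an aldehyde (-CHO) but the carbonyl carbon has H1, so it is not flanked by two carbons.
(C) has a primary amide (-C(=O)NH2) but one neighbour of the carbonyl carbon is N, not C.
(D) contains an acetyl/ketone group (-C(=O)CH3), which satisfies every atom and bond constraint.
So the answer is (D).

D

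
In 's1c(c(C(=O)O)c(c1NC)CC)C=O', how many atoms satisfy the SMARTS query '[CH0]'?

1

The query [CH0] means: aliphatic carbon with no attached hydrogen.
Check the 14 heavy atoms by environment: 1× s (aromatic, H0) → no; 4× c (aromatic, H0) → no; 1× C (H2) → no; 2× C (H3) → no; 1× N (H1) → no; 1× C (H0) → match; 2× O (H0) → no; 1× O (H1) → no; 1× C (H1) → no.
That gives 1 matching atom.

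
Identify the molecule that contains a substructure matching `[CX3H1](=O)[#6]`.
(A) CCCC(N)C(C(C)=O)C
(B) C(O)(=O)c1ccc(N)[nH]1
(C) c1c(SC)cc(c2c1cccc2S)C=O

C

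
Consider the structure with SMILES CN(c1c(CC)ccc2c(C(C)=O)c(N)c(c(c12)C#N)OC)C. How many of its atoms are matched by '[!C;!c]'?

5

The query [!C;!c] means: neither aliphatic nor aromatic carbon — same as [!#6].
Check the 23 heavy atoms by environment: 10× c (aromatic) → no; 3× N → match; 8× C → no; 2× O → match.
Summing the matching environments: 3 + 2 = 5 matching atoms.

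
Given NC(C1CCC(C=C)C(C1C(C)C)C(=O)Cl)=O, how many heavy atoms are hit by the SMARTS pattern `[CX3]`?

The query [CX3] means: C with X3: aliphatic carbon with exactly 3 total connections.
Check the 17 heavy atoms by environment: 9× C (X4) → no; 4× C (X3) → match; 2× O (X1) → no; 1× Cl (X1) → no; 1× N (X3) → no.
That gives 4 matching atoms.

4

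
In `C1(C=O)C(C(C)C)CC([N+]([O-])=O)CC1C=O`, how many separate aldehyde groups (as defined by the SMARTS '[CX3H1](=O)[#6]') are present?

2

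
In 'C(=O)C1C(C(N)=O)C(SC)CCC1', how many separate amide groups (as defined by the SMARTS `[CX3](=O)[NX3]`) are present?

1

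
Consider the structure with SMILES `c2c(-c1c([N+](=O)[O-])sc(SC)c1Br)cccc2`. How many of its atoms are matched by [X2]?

The query [X2] means: any atom with exactly two total connections (bonds + H).
Check the 17 heavy atoms by environment: 1× s (aromatic, X2) → match; 10× c (aromatic, X3) → no; 1× N (charge +1, X3) → no; 1× O (charge -1, X1) → no; 1× O (X1) → no; 1× Br (X1) → no; 1× S (X2) → match; 1× C (X4) → no.
Summing the matching environments: 1 + 1 = 2 matching atoms.

2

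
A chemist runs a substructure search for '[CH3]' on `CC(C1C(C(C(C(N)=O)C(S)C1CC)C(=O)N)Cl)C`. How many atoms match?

3

The query [CH3] means: aliphatic carbon with exactly three hydrogens.
Check the 19 heavy atoms by environment: 7× C (H1) → no; 1× S (H1) → no; 1× C (H2) → no; 3× C (H3) → match; 1× Cl (H0) → no; 2× C (H0) → no; 2× O (H0) → no; 2× N (H2) → no.
That gives 3 matching atoms.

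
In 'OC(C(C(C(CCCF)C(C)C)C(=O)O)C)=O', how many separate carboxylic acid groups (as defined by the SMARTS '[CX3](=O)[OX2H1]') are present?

2

[CX3](=O)[OX2H1] is the SMARTS for a carboxylic acid: an sp2 carbon double-bonded to O and single-bonded to an -OH oxygen.
The molecule carries 2 separate instances of a carboxylic acid group (-C(=O)OH) meeting every constraint; each maps to a distinct set of atoms, giving 2 matches.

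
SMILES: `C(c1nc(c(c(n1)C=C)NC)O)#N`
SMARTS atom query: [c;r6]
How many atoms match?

The query [c;r6] means: aromatic carbon that belongs to a six-membered ring.
Check the 13 heavy atoms by environment: 2× n (aromatic, in 6-ring) → no; 4× c (aromatic, in 6-ring) → match; 2× N (acyclic) → no; 4× C (acyclic) → no; 1× O (acyclic) → no.
That gives 4 matching atoms.

4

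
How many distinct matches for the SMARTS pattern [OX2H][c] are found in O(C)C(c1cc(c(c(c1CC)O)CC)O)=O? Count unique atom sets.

[OX2H][c] is the SMARTS for a phenol: a hydroxyl oxygen attached to an aromatic carbon.
The molecule carries 2 separate instances of a hydroxyl group (-OH) meeting every constraint; each maps to a distinct set of atoms, giving 2 matches.

2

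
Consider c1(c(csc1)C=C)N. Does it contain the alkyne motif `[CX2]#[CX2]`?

No

The pattern [CX2]#[CX2] describes a carbon-carbon triple bond — an alkyne.
The closest candidate here is a vinyl group (-CH=CH2), but the C=C is a double bond; both carbons are CX3, not CX2. No other fragment satisfies the full query, so there is no match.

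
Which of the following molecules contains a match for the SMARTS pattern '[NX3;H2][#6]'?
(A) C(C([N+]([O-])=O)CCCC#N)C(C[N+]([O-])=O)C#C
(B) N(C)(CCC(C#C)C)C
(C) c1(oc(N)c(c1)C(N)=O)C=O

[NX3;H2][#6] describes a trivalent nitrogen with two H attached to carbon (a primary amine).
(A) has a nitrile (-C#N) but the nitrogen is NX1 (triple-bonded), not NX3 with two H.
(B) has a dimethylamino group (-N(CH3)2) but the nitrogen has H0, not H2.
(C) contains a primary amino group (-NH2), which satisfies every atom and bond constraint.
So the answer is (C).

C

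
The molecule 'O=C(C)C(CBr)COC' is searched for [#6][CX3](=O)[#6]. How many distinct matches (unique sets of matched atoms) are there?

[#6][CX3](=O)[#6] is the SMARTS for a ketone: a carbonyl carbon (no H) flanked by two carbons.
Exactly one fragment in the molecule meets all constraints, giving 1 match.

1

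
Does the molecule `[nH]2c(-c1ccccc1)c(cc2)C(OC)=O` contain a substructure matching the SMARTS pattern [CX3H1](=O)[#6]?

The pattern [CX3H1](=O)[#6] describes an sp2 carbon with one H, double-bonded to O and single-bonded to carbon — an aldehyde.
The closest candidate here is a methyl-ester group (-C(=O)OCH3), but the carbonyl carbon has H0, not H1. No other fragment satisfies the full query, so there is no match.

No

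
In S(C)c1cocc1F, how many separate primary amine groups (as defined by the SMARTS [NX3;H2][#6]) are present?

[NX3;H2][#6] is the SMARTS for a primary amine: a trivalent nitrogen with two H attached to carbon.
No fragment in the molecule satisfies every constraint, giving 0 matches.

0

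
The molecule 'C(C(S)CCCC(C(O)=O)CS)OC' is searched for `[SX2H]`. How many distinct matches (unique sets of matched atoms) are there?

2

[SX2H] is the SMARTS for a thiol: an aliphatic sulfur with two connections, one being H.
The molecule carries 2 separate instances of a thiol (-SH) meeting every constraint; each maps to a distinct set of atoms, giving 2 matches.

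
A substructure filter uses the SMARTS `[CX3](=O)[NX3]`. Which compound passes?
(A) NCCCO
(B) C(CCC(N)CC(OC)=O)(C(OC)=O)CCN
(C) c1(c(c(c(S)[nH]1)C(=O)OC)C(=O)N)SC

C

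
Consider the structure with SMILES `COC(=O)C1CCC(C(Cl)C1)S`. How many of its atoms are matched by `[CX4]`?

7

The query [CX4] means: C with X4: aliphatic carbon with exactly 4 total connections (bonds + H).
Check the 12 heavy atoms by environment: 7× C (X4) → match; 1× S (X2) → no; 1× Cl (X1) → no; 1× C (X3) → no; 1× O (X1) → no; 1× O (X2) → no.
That gives 7 matching atoms.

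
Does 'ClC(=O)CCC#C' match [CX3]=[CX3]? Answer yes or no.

No

The pattern [CX3]=[CX3] describes a non-aromatic C=C double bond between two sp2 carbons — an alkene.
The closest candidate here is an ethynyl group (-C#CH), but the C-C bond is a triple bond, not a double bond. No other fragment satisfies the full query, so there is no match.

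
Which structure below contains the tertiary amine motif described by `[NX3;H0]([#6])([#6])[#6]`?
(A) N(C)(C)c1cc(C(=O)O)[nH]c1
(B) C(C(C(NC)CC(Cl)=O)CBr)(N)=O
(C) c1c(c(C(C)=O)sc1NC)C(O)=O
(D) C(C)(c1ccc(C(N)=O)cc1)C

[NX3;H0]([#6])([#6])[#6] describes a trivalent nitrogen with no H, bonded to three carbons (a tertiary amine).
(A) contains a dimethylamino group (-N(CH3)2), which satisfies every atom and bond constraint.
(B) has a primary amide (-C(=O)NH2) but the amide nitrogen has H2 and only one carbon neighbour.
(C) has an N-methylamino group (-NHCH3) but the nitrogen still has one H (H1), not H0.
(D) has a primary amide (-C(=O)NH2) but the amide nitrogen has H2 and only one carbon neighbour.
So the answer is (A).

A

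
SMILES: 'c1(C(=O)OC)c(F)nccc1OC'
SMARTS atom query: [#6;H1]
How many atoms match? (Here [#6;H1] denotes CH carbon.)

The query [#6;H1] means: any carbon bearing exactly one hydrogen.
Check the 13 heavy atoms by environment: 1× n (aromatic, H0) → no; 2× c (aromatic, H1) → match; 3× c (aromatic, H0) → no; 1× F (H0) → no; 3× O (H0) → no; 2× C (H3) → no; 1× C (H0) → no.
That gives 2 matching atoms.

2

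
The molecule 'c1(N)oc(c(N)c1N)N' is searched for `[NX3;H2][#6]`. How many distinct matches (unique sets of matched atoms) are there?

4

[NX3;H2][#6] is the SMARTS for a primary amine: a trivalent nitrogen with two H attached to carbon.
The molecule carries 4 separate instances of a primary amino group (-NH2) meeting every constraint; each maps to a distinct set of atoms, giving 4 matches.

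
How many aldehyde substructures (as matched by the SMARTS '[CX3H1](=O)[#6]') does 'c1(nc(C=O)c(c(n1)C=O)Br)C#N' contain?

[CX3H1](=O)[#6] is the SMARTS for an aldehyde: an sp2 carbon with one H, double-bonded to O and single-bonded to carbon.
The molecule carries 2 separate instances of an aldehyde (-CHO) meeting every constraint; each maps to a distinct set of atoms, giving 2 matches.

2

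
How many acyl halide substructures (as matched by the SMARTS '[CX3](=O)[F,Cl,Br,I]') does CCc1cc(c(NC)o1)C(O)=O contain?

0

[CX3](=O)[F,Cl,Br,I] is the SMARTS for an acyl halide: a carbonyl carbon bonded to a halogen.
The molecule has a carboxylic acid group (-C(=O)OH), but the carbonyl is bonded to -OH, not to a halogen; nothing else fits, so there are 0 matches.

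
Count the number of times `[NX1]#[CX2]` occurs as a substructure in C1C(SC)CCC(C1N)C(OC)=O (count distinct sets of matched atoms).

[NX1]#[CX2] is the SMARTS for a nitrile: a nitrogen triple-bonded to a two-connected carbon.
The molecule has a primary amino group (-NH2), but the nitrogen is NX3 (three connections), not NX1 triple-bonded; nothing else fits, so there are 0 matches.

0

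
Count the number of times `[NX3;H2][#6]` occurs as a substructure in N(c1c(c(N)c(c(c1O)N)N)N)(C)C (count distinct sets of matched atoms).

4

[NX3;H2][#6] is the SMARTS for a primary amine: a trivalent nitrogen with two H attached to carbon.
The molecule carries 4 separate instances of a primary amino group (-NH2) meeting every constraint; each maps to a distinct set of atoms, giving 4 matches.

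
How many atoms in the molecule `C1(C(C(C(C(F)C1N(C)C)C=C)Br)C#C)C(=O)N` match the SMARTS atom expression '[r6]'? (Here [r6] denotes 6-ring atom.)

6

The query [r6] means: r6 matches atoms in a six-membered ring.
Check the 18 heavy atoms by environment: 6× C (in 6-ring) → match; 7× C (acyclic) → no; 1× O (acyclic) → no; 2× N (acyclic) → no; 1× F (acyclic) → no; 1× Br (acyclic) → no.
That gives 6 matching atoms.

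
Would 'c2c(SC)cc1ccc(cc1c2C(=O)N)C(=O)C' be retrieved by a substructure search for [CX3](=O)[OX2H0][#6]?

The pattern [CX3](=O)[OX2H0][#6] describes a carbonyl carbon bonded to an oxygen that is itself bonded to carbon (no H on that O) — an ester.
The closest candidate here is a primary amide (-C(=O)NH2), but the carbonyl is bonded to N, not to an O-C linkage. No other fragment satisfies the full query, so there is no match.

No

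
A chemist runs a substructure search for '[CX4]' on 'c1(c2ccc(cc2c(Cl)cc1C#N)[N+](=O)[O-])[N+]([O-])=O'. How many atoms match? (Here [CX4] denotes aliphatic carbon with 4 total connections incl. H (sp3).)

0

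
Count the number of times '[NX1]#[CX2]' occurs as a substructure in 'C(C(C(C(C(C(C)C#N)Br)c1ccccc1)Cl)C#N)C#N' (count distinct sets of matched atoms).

3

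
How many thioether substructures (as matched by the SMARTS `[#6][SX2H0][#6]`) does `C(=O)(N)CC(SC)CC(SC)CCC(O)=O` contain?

[#6][SX2H0][#6] is the SMARTS for a thioether: an aliphatic sulfur bridging two carbons with no H on the sulfur.
The molecule carries 2 separate instances of a methylthio ether (-SCH3) meeting every constraint; each maps to a distinct set of atoms, giving 2 matches.

2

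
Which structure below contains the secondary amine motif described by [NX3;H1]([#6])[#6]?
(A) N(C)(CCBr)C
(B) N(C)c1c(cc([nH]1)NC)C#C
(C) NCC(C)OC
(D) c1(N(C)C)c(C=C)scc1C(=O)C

[NX3;H1]([#6])[#6] describes a trivalent nitrogen with one H, bonded to two carbons (a secondary amine).
(A) has a dimethylamino group (-N(CH3)2) but the nitrogen has H0, not H1.
(B) contains an N-methylamino group (-NHCH3), which satisfies every atom and bond constraint.
(C) has a primary amino group (-NH2) but the nitrogen has H2 and only one carbon neighbour.
(D) has a dimethylamino group (-N(CH3)2) but the nitrogen has H0, not H1.
So the answer is (B).

B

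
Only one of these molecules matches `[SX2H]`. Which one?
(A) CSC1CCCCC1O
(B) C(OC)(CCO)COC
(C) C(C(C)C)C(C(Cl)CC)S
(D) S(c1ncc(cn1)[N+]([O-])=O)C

C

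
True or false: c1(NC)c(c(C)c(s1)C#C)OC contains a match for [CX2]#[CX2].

True

The pattern [CX2]#[CX2] describes a carbon-carbon triple bond — an alkyne.
The molecule carries an ethynyl group (-C#CH), whose atoms satisfy every constraint of the query, so the pattern matches.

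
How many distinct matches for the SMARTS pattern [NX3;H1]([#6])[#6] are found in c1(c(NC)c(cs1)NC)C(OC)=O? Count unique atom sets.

[NX3;H1]([#6])[#6] is the SMARTS for a secondary amine: a trivalent nitrogen with one H, bonded to two carbons.
The molecule carries 2 separate instances of an N-methylamino group (-NHCH3) meeting every constraint; each maps to a distinct set of atoms, giving 2 matches.

2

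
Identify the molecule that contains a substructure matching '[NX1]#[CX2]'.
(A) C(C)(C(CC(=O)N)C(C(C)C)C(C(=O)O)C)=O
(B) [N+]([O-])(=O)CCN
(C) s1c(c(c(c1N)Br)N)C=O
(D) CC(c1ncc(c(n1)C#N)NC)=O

D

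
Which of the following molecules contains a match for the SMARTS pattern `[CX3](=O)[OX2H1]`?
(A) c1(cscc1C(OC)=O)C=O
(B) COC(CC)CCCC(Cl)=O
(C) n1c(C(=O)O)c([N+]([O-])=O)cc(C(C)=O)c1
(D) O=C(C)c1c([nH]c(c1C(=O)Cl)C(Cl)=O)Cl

C

[CX3](=O)[OX2H1] describes an sp2 carbon double-bonded to O and single-bonded to an -OH oxygen (a carboxylic acid).
(A) has an aldehyde (-CHO) but there is no singly-bonded oxygen on the carbonyl carbon.
(B) has an acyl chloride (-C(=O)Cl) but the carbonyl is bonded to Cl, not to an -OH oxygen.
(C) contains a carboxylic acid group (-C(=O)OH), which satisfies every atom and bond constraint.
(D) has an acyl chloride (-C(=O)Cl) but the carbonyl is bonded to Cl, not to an -OH oxygen.
So the answer is (C).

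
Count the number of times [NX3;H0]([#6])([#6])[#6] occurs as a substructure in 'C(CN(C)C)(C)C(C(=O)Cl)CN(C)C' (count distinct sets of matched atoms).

[NX3;H0]([#6])([#6])[#6] is the SMARTS for a tertiary amine: a trivalent nitrogen with no H, bonded to three carbons.
The molecule carries 2 separate instances of a dimethylamino group (-N(CH3)2) meeting every constraint; each maps to a distinct set of atoms, giving 2 matches.

2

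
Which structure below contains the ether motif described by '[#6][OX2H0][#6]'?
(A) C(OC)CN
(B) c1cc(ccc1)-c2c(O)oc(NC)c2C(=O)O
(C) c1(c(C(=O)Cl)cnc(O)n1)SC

A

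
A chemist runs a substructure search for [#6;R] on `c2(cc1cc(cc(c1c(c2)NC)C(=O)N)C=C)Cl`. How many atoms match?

10

Check the 18 heavy atoms by environment: 10× c (aromatic, in 6-ring) → match; 2× N (acyclic) → no; 4× C (acyclic) → no; 1× Cl (acyclic) → no; 1× O (acyclic) → no.
That gives 10 matching atoms.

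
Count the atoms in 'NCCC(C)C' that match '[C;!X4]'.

0

Check the 6 heavy atoms by environment: 5× C (X4) → no; 1× N (X3) → no.
No environment satisfies the query, so 0 matching atoms.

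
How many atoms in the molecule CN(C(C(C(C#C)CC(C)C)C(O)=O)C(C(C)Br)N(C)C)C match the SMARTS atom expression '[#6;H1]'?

7

The query [#6;H1] means: any carbon bearing exactly one hydrogen.
Check the 22 heavy atoms by environment: 7× C (H3) → no; 7× C (H1) → match; 1× C (H2) → no; 2× N (H0) → no; 2× C (H0) → no; 1× O (H0) → no; 1× O (H1) → no; 1× Br (H0) → no.
That gives 7 matching atoms.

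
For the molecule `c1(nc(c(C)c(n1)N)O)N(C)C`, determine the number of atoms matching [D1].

Check the 12 heavy atoms by environment: 2× n (aromatic, D2) → no; 4× c (aromatic, D3) → no; 3× C (D1) → match; 1× N (D3) → no; 1× N (D1) → match; 1× O (D1) → match.
Summing the matching environments: 3 + 1 + 1 = 5 matching atoms.

5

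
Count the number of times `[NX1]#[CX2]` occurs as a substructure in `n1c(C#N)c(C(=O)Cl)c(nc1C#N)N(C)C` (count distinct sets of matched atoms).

2

[NX1]#[CX2] is the SMARTS for a nitrile: a nitrogen triple-bonded to a two-connected carbon.
The molecule carries 2 separate instances of a nitrile (-C#N) meeting every constraint; each maps to a distinct set of atoms, giving 2 matches.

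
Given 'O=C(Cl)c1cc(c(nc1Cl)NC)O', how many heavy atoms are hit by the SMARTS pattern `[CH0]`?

1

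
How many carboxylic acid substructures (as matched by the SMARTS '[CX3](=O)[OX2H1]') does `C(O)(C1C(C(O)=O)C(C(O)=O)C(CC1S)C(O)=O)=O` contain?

4

[CX3](=O)[OX2H1] is the SMARTS for a carboxylic acid: an sp2 carbon double-bonded to O and single-bonded to an -OH oxygen.
The molecule carries 4 separate instances of a carboxylic acid group (-C(=O)OH) meeting every constraint; each maps to a distinct set of atoms, giving 4 matches.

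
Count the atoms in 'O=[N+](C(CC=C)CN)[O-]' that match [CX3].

2

The query [CX3] means: C with X3: aliphatic carbon with exactly 3 total connections.
Check the 9 heavy atoms by environment: 3× C (X4) → no; 2× C (X3) → match; 1× N (X3) → no; 1× N (charge +1, X3) → no; 1× O (charge -1, X1) → no; 1× O (X1) → no.
That gives 2 matching atoms.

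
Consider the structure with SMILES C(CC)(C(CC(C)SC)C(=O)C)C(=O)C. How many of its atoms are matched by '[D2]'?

3

The query [D2] means: atom with exactly two heavy-atom neighbours.
Check the 15 heavy atoms by environment: 2× C (D2) → match; 5× C (D3) → no; 5× C (D1) → no; 2× O (D1) → no; 1× S (D2) → match.
Summing the matching environments: 2 + 1 = 3 matching atoms.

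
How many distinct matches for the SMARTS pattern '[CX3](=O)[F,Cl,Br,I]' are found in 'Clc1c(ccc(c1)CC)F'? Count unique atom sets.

0

[CX3](=O)[F,Cl,Br,I] is the SMARTS for an acyl halide: a carbonyl carbon bonded to a halogen.
The molecule has a chloro substituent, but the Cl is not on a carbonyl carbon; nothing else fits, so there are 0 matches.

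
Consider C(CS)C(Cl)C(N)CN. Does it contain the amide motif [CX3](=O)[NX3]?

No

The pattern [CX3](=O)[NX3] describes a carbonyl carbon bonded to a trivalent nitrogen — an amide.
The closest candidate here is a primary amino group (-NH2), but the -NH2 is not attached to a carbonyl carbon. No other fragment satisfies the full query, so there is no match.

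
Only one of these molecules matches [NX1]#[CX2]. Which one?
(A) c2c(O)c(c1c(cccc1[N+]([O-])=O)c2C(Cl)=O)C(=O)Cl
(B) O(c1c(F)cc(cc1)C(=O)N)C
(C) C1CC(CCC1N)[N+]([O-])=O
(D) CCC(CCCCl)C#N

[NX1]#[CX2] describes a nitrogen triple-bonded to a two-connected carbon (a nitrile).
(A) has a nitro group (-[N+](=O)[O-]) but there is no C#N triple bond.
(B) has a primary amide (-C(=O)NH2) but the nitrogen is NX3, not NX1.
(C) has a primary amino group (-NH2) but the nitrogen is NX3 (three connections), not NX1 triple-bonded.
(D) contains a nitrile (-C#N), which satisfies every atom and bond constraint.
So the answer is (D).

D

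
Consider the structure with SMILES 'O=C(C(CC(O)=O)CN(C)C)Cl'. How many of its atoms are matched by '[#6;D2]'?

Check the 12 heavy atoms by environment: 2× C (D2) → match; 3× C (D3) → no; 3× O (D1) → no; 1× Cl (D1) → no; 1× N (D3) → no; 2× C (D1) → no.
That gives 2 matching atoms.

2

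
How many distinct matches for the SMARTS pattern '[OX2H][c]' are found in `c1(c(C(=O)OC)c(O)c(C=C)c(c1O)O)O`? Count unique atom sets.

4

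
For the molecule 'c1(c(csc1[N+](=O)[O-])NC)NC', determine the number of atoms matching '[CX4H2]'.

0

The query [CX4H2] means: sp3 carbon (X4) with exactly two hydrogens.
Check the 12 heavy atoms by environment: 1× s (aromatic, H0, X2) → no; 3× c (aromatic, H0, X3) → no; 1× c (aromatic, H1, X3) → no; 2× N (H1, X3) → no; 2× C (H3, X4) → no; 1× N (charge +1, H0, X3) → no; 1× O (charge -1, H0, X1) → no; 1× O (H0, X1) → no.
No environment satisfies the query, so 0 matching atoms.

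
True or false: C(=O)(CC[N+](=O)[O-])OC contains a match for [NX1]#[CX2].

False

The pattern [NX1]#[CX2] describes a nitrogen triple-bonded to a two-connected carbon — a nitrile.
The closest candidate here is a nitro group (-[N+](=O)[O-]), but there is no C#N triple bond. No other fragment satisfies the full query, so there is no match.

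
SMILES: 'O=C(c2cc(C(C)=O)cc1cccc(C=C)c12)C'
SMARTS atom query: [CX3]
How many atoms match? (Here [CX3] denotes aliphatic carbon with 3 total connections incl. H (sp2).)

4

The query [CX3] means: C with X3: aliphatic carbon with exactly 3 total connections.
Check the 18 heavy atoms by environment: 10× c (aromatic, X3) → no; 4× C (X3) → match; 2× O (X1) → no; 2× C (X4) → no.
That gives 4 matching atoms.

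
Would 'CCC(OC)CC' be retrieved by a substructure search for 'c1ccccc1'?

The pattern c1ccccc1 describes six aromatic carbons in a ring — a benzene ring.
The closest candidate here is a methyl group (-CH3), but no six-membered all-carbon aromatic ring is present. No other fragment satisfies the full query, so there is no match.

No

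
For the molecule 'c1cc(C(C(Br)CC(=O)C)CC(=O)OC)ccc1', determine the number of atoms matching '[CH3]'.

Check the 18 heavy atoms by environment: 2× C (H2) → no; 2× C (H1) → no; 2× C (H0) → no; 3× O (H0) → no; 2× C (H3) → match; 1× c (aromatic, H0) → no; 5× c (aromatic, H1) → no; 1× Br (H0) → no.
That gives 2 matching atoms.

2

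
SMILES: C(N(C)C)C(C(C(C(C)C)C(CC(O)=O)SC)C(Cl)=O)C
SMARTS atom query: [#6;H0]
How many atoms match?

2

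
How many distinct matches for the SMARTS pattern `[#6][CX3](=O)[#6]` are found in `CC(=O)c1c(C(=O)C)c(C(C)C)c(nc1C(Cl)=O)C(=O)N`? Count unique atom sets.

2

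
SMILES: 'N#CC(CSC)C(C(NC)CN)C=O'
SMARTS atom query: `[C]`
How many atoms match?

The query [C] means: uppercase C matches aliphatic (non-aromatic) carbon only.
Check the 14 heavy atoms by environment: 9× C → match; 1× O → no; 1× S → no; 3× N → no.
That gives 9 matching atoms.

9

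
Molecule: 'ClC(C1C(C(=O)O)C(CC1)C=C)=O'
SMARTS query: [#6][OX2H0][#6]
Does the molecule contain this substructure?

No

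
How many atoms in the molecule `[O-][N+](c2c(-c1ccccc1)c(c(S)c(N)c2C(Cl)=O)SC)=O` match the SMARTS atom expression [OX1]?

The query [OX1] means: aliphatic oxygen with one total connection — typically a carbonyl =O or an oxide.
Check the 22 heavy atoms by environment: 12× c (aromatic, X3) → no; 1× N (charge +1, X3) → no; 1× O (charge -1, X1) → match; 2× O (X1) → match; 1× C (X3) → no; 1× Cl (X1) → no; 2× S (X2) → no; 1× N (X3) → no; 1× C (X4) → no.
Summing the matching environments: 1 + 2 = 3 matching atoms.

3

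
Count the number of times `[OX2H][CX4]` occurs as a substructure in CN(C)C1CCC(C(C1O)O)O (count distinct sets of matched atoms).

[OX2H][CX4] is the SMARTS for an aliphatic alcohol: a hydroxyl oxygen bound to an sp3 (X4) carbon.
The molecule carries 3 separate instances of a hydroxyl group (-OH) meeting every constraint; each maps to a distinct set of atoms, giving 3 matches.

3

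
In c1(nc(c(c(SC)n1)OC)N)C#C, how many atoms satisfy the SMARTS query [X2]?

6

The query [X2] means: any atom with exactly two total connections (bonds + H).
Check the 13 heavy atoms by environment: 2× n (aromatic, X2) → match; 4× c (aromatic, X3) → no; 2× C (X2) → match; 1× N (X3) → no; 1× O (X2) → match; 2× C (X4) → no; 1× S (X2) → match.
Summing the matching environments: 2 + 2 + 1 + 1 = 6 matching atoms.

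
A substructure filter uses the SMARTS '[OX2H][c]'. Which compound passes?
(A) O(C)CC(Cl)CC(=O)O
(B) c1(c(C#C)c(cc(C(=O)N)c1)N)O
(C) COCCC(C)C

B

[OX2H][c] describes a hydroxyl oxygen attached to an aromatic carbon (a phenol).
(A) has a methoxy ether (-OCH3) but the oxygen has H0, not H1.
(B) contains a hydroxyl group (-OH), which satisfies every atom and bond constraint.
(C) has a methoxy ether (-OCH3) but the oxygen has H0, not H1.
So the answer is (B).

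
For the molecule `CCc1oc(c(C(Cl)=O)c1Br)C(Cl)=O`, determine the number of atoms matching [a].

5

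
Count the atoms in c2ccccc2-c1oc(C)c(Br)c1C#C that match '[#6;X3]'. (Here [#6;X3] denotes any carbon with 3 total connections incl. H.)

Check the 15 heavy atoms by environment: 1× o (aromatic, X2) → no; 10× c (aromatic, X3) → match; 2× C (X2) → no; 1× C (X4) → no; 1× Br (X1) → no.
That gives 10 matching atoms.

10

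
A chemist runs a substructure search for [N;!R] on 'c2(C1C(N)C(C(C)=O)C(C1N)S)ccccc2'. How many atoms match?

2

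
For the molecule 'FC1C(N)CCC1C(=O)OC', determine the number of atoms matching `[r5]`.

5

Check the 11 heavy atoms by environment: 5× C (in 5-ring) → match; 2× C (acyclic) → no; 2× O (acyclic) → no; 1× N (acyclic) → no; 1× F (acyclic) → no.
That gives 5 matching atoms.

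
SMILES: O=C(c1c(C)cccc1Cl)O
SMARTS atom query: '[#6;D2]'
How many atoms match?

3

The query [#6;D2] means: any carbon bonded to exactly two heavy atoms.
Check the 11 heavy atoms by environment: 3× c (aromatic, D3) → no; 3× c (aromatic, D2) → match; 1× Cl (D1) → no; 1× C (D3) → no; 2× O (D1) → no; 1× C (D1) → no.
That gives 3 matching atoms.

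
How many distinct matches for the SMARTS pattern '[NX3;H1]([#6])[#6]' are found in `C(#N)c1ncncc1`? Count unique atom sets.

0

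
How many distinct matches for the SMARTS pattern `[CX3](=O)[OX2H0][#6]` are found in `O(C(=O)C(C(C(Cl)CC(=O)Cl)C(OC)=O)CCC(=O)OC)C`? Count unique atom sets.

[CX3](=O)[OX2H0][#6] is the SMARTS for an ester: a carbonyl carbon bonded to an oxygen that is itself bonded to carbon (no H on that O).
The molecule carries 3 separate instances of a methyl-ester group (-C(=O)OCH3) meeting every constraint; each maps to a distinct set of atoms, giving 3 matches.

3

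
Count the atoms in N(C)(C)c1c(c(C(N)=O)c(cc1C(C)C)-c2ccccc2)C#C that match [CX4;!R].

5

The query [CX4;!R] means: aliphatic carbon with four total connections, not in a ring.
Check the 23 heavy atoms by environment: 12× c (aromatic, X3, in 6-ring) → no; 1× C (X3, acyclic) → no; 1× O (X1, acyclic) → no; 2× N (X3, acyclic) → no; 5× C (X4, acyclic) → match; 2× C (X2, acyclic) → no.
That gives 5 matching atoms.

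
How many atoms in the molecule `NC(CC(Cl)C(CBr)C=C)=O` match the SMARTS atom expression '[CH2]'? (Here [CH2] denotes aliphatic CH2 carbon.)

3

The query [CH2] means: aliphatic carbon with exactly two hydrogens.
Check the 11 heavy atoms by environment: 3× C (H2) → match; 3× C (H1) → no; 1× Cl (H0) → no; 1× C (H0) → no; 1× O (H0) → no; 1× N (H2) → no; 1× Br (H0) → no.
That gives 3 matching atoms.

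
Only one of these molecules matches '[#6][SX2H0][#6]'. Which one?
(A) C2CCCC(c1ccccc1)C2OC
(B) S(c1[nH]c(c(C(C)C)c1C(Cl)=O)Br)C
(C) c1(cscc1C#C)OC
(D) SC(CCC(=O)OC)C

[#6][SX2H0][#6] describes an aliphatic sulfur bridging two carbons with no H on the sulfur (a thioether).
(A) has a methoxy ether (-OCH3) but the bridging atom is O, not S.
(B) contains a methylthio ether (-SCH3), which satisfies every atom and bond constraint.
(C) has a methoxy ether (-OCH3) but the bridging atom is O, not S.
(D) has a thiol (-SH) but the sulfur has H1, not H0 bridging two carbons.
So the answer is (B).

B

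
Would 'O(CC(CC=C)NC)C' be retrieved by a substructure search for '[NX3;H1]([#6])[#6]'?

Yes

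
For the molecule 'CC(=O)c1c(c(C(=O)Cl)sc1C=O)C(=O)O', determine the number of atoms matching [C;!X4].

The query [C;!X4] means: aliphatic carbon that does not have four total connections.
Check the 16 heavy atoms by environment: 1× s (aromatic, X2) → no; 4× c (aromatic, X3) → no; 4× C (X3) → match; 4× O (X1) → no; 1× Cl (X1) → no; 1× O (X2) → no; 1× C (X4) → no.
That gives 4 matching atoms.

4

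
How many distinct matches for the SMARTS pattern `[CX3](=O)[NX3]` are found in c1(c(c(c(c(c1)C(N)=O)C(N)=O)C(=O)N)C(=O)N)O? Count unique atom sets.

4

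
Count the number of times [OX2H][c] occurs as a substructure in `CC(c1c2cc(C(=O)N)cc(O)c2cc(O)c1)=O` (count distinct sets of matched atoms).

[OX2H][c] is the SMARTS for a phenol: a hydroxyl oxygen attached to an aromatic carbon.
The molecule carries 2 separate instances of a hydroxyl group (-OH) meeting every constraint; each maps to a distinct set of atoms, giving 2 matches.

2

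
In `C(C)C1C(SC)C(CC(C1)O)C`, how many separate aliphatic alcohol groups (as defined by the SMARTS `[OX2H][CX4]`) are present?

[OX2H][CX4] is the SMARTS for an aliphatic alcohol: a hydroxyl oxygen bound to an sp3 (X4) carbon.
Exactly one fragment in the molecule meets all constraints, giving 1 match.

1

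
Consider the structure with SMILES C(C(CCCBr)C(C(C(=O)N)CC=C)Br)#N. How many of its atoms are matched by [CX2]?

1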